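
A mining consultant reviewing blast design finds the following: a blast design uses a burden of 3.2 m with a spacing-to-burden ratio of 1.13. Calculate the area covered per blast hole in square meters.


11.5712 m^2

First, find the spacing:
Spacing = burden * ratio = 3.2 * 1.13
= 3.616 m
Then, calculate the area:
Area = burden * spacing = 3.2 * 3.616
= 11.5712 m^2


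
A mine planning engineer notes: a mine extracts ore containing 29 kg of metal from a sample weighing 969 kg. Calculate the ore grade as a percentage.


Ore grade = (metal mass / ore mass) * 100
= (29 / 969) * 100
= 0.02992776058 * 100
= 2.9928%

2.9928%


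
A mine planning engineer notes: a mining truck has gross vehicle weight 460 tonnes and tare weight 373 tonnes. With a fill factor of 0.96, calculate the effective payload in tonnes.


Maximum payload = gross - tare
= 460 - 373 = 87 tonnes
Effective payload = max payload * fill factor
= 87 * 0.96
= 83.52 tonnes

83.52 tonnes


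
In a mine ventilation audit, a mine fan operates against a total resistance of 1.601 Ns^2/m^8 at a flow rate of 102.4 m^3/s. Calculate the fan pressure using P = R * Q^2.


16787.7018 Pa

Compute Q^2:
Q^2 = 102.4^2 = 10485.76
Compute pressure:
P = R * Q^2 = 1.601 * 10485.76
= 16787.7018 Pa


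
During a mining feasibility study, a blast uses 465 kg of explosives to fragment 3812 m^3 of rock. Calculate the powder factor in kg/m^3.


0.122 kg/m^3

Powder factor = explosive mass / rock volume
= 465 / 3812
= 0.122 kg/m^3


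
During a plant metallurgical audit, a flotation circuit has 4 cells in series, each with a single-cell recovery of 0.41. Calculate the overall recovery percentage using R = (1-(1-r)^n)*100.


Complement of single-cell recovery:
1 - r = 1 - 0.41 = 0.59
Raise to power n:
(1 - r)^4 = 0.59^4 = 0.12117361
Overall recovery:
R = (1 - 0.12117361) * 100
= 87.8826%

87.8826%


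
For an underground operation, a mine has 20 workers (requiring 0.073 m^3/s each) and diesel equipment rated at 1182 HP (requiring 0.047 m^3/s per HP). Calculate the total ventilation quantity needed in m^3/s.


57.014 m^3/s

Airflow for workers:
Q_people = 20 * 0.073 = 1.46 m^3/s
Airflow for diesel equipment:
Q_diesel = 1182 * 0.047 = 55.554 m^3/s
Total ventilation:
Q_total = 1.46 + 55.554
= 57.014 m^3/s


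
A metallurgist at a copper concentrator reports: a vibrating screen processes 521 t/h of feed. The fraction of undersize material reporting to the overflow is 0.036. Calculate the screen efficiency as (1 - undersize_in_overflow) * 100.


96.4%

Screen efficiency = (1 - fraction of undersize in overflow) * 100
= (1 - 0.036) * 100
= 0.964 * 100
= 96.4%


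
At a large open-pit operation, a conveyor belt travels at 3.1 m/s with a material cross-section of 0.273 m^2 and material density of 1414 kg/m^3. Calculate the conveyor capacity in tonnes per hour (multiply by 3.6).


Volumetric flow = speed * area
= 3.1 * 0.273 = 0.8463 m^3/s
Mass flow = volumetric * density
= 0.8463 * 1414 = 1196.6682 kg/s
Convert to t/h: multiply by 3.6
Capacity = 1196.6682 * 3.6
= 4308.0055 t/h

4308.0055 t/h


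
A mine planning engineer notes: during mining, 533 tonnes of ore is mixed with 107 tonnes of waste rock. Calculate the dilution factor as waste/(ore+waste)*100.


16.7188%

Total material = ore + waste
= 533 + 107 = 640 tonnes
Dilution = waste / total * 100
= 107 / 640 * 100
= 0.1671875 * 100
= 16.7188%


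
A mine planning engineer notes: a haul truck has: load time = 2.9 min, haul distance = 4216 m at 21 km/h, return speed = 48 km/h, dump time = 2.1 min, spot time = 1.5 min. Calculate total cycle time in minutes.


23.8157 min

Convert haul speed to m/min: 21 * 1000/60 = 350 m/min
Haul time = 4216 / 350 = 12.04571429 min
Convert return speed to m/min: 48 * 1000/60 = 800 m/min
Return time = 4216 / 800 = 5.27 min
Total cycle time:
= 2.9 + 12.04571429 + 2.1 + 5.27 + 1.5
= 23.8157 min


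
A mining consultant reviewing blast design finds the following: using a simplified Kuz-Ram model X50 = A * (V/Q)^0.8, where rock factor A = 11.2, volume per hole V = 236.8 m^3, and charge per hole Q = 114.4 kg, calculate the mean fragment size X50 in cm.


Compute V/Q:
V/Q = 236.8 / 114.4 = 2.06993007
Raise to the power 0.8:
(V/Q)^0.8 = 2.06993007^0.8 = 1.789635306
Multiply by A:
X50 = 11.2 * 1.789635306
= 20.0439 cm

20.0439 cm


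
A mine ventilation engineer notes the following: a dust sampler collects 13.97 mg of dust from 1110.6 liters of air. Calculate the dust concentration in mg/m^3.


12.5788 mg/m^3

Convert liters to m^3: 1 m^3 = 1000 L
Concentration = mass / volume * 1000
= 13.97 / 1110.6 * 1000
= 0.01257878624 * 1000
= 12.5788 mg/m^3


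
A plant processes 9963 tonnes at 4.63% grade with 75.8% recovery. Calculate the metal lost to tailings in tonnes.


Total metal in feed:
= 9963 * 4.63 / 100 = 461.2869 tonnes
Metal recovered:
= 461.2869 * 75.8 / 100 = 349.6554702 tonnes
Metal lost to tailings:
= 461.2869 - 349.6554702
= 111.6314 tonnes

111.6314 tonnes


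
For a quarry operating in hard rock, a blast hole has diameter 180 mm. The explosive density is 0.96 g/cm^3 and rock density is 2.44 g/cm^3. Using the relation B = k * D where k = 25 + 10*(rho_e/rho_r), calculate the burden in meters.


First, compute k:
rho_e / rho_r = 0.96 / 2.44 = 0.393442623
k = 25 + 10 * 0.393442623 = 28.93442623
Then, compute burden:
B = k * D / 1000 = 28.93442623 * 180 / 1000
= 5208.196721 / 1000
= 5.2082 m

5.2082 m


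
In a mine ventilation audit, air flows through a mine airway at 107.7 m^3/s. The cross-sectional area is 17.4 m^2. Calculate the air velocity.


Velocity = flow rate / cross-sectional area
= 107.7 / 17.4
= 6.1897 m/s

6.1897 m/s


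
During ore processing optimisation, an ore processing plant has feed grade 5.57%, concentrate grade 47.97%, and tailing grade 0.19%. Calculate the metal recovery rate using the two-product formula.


96.973%

Using the two-product formula:
R = 100 * c * (f - t) / (f * (c - t))
Numerator = 100 * 47.97 * (5.57 - 0.19)
= 100 * 47.97 * 5.38
= 25807.86
Denominator = 5.57 * (47.97 - 0.19)
= 5.57 * 47.78
= 266.1346
R = 25807.86 / 266.1346
= 96.973%


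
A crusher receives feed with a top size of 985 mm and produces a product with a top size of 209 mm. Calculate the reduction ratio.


4.7129

Reduction ratio = feed size / product size
= 985 / 209
= 4.7129


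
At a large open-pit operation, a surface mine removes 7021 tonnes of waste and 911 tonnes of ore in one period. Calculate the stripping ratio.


Stripping ratio = waste tonnage / ore tonnage
= 7021 / 911
= 7.7069

7.7069


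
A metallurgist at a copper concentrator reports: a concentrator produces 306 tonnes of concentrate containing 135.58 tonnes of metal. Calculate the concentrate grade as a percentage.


44.3072%

Grade = (metal in concentrate / concentrate mass) * 100
= (135.58 / 306) * 100
= 0.4430718954 * 100
= 44.3072%


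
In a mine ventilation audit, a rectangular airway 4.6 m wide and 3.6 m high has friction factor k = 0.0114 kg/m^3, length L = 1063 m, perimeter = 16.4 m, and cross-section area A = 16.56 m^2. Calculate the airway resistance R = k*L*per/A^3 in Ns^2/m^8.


Compute the numerator:
k * L * per = 0.0114 * 1063 * 16.4
= 198.73848
Compute the denominator:
A^3 = 16.56^3 = 4541.308416
Resistance:
R = 198.73848 / 4541.308416
= 0.0438 Ns^2/m^8

0.0438 Ns^2/m^8


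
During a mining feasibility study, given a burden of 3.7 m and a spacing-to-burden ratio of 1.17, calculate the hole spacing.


4.329 m

Spacing = burden * ratio
= 3.7 * 1.17
= 4.329 m


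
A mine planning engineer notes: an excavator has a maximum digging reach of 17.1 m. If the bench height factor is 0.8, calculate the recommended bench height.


Bench height = reach * factor
= 17.1 * 0.8
= 13.68 m

13.68 m


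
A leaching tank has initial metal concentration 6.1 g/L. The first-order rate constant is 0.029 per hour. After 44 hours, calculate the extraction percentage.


72.0848%

Compute the exponent:
-k * t = -0.029 * 44 = -1.276
Remaining concentration:
C = 6.1 * exp(-1.276)
= 6.1 * 0.2791516769
= 1.702825229 g/L
Extracted = 6.1 - 1.702825229 = 4.397174771 g/L
Extraction % = 4.397174771 / 6.1 * 100
= 72.0848%


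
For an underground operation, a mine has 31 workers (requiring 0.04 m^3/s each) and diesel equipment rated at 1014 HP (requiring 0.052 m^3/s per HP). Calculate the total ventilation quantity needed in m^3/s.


53.968 m^3/s

Airflow for workers:
Q_people = 31 * 0.04 = 1.24 m^3/s
Airflow for diesel equipment:
Q_diesel = 1014 * 0.052 = 52.728 m^3/s
Total ventilation:
Q_total = 1.24 + 52.728
= 53.968 m^3/s


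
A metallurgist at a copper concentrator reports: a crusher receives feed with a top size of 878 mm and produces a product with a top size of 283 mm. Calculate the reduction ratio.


Reduction ratio = feed size / product size
= 878 / 283
= 3.1025

3.1025


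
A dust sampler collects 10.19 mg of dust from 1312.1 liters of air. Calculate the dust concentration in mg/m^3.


7.7662 mg/m^3

Convert liters to m^3: 1 m^3 = 1000 L
Concentration = mass / volume * 1000
= 10.19 / 1312.1 * 1000
= 0.007766176359 * 1000
= 7.7662 mg/m^3


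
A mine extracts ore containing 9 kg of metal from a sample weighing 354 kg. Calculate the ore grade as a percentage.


2.5424%

Ore grade = (metal mass / ore mass) * 100
= (9 / 354) * 100
= 0.02542372881 * 100
= 2.5424%


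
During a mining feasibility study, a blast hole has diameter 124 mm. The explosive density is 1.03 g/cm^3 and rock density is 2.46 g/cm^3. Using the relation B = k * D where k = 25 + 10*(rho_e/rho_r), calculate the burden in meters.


3.6192 m

First, compute k:
rho_e / rho_r = 1.03 / 2.46 = 0.418699187
k = 25 + 10 * 0.418699187 = 29.18699187
Then, compute burden:
B = k * D / 1000 = 29.18699187 * 124 / 1000
= 3619.186992 / 1000
= 3.6192 m


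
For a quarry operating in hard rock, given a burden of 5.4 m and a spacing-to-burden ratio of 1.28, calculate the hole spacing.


6.912 m

Spacing = burden * ratio
= 5.4 * 1.28
= 6.912 m


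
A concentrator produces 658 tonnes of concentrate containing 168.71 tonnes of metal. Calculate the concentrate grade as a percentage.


Grade = (metal in concentrate / concentrate mass) * 100
= (168.71 / 658) * 100
= 0.2563981763 * 100
= 25.6398%

25.6398%


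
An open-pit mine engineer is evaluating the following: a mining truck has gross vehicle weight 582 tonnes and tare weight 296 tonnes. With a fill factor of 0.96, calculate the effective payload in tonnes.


274.56 tonnes

Maximum payload = gross - tare
= 582 - 296 = 286 tonnes
Effective payload = max payload * fill factor
= 286 * 0.96
= 274.56 tonnes


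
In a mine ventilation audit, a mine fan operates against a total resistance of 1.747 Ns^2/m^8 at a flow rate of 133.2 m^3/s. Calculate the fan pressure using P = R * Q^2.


Compute Q^2:
Q^2 = 133.2^2 = 17742.24
Compute pressure:
P = R * Q^2 = 1.747 * 17742.24
= 30995.6933 Pa

30995.6933 Pa


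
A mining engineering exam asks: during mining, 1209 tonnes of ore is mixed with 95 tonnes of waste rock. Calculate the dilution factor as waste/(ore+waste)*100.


7.2853%

Total material = ore + waste
= 1209 + 95 = 1304 tonnes
Dilution = waste / total * 100
= 95 / 1304 * 100
= 0.07285276074 * 100
= 7.2853%


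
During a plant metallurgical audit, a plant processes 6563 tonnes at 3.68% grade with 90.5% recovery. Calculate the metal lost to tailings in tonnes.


Total metal in feed:
= 6563 * 3.68 / 100 = 241.5184 tonnes
Metal recovered:
= 241.5184 * 90.5 / 100 = 218.574152 tonnes
Metal lost to tailings:
= 241.5184 - 218.574152
= 22.9442 tonnes

22.9442 tonnes


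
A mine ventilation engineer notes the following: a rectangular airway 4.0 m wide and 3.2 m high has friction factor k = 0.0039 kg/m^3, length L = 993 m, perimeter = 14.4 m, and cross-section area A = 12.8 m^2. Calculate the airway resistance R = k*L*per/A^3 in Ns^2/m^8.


0.0266 Ns^2/m^8

Compute the numerator:
k * L * per = 0.0039 * 993 * 14.4
= 55.76688
Compute the denominator:
A^3 = 12.8^3 = 2097.152
Resistance:
R = 55.76688 / 2097.152
= 0.0266 Ns^2/m^8


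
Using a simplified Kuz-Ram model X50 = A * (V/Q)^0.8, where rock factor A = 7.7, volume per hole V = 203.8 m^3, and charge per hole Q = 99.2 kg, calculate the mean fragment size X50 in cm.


13.6976 cm

Compute V/Q:
V/Q = 203.8 / 99.2 = 2.054435484
Raise to the power 0.8:
(V/Q)^0.8 = 2.054435484^0.8 = 1.778910121
Multiply by A:
X50 = 7.7 * 1.778910121
= 13.6976 cm


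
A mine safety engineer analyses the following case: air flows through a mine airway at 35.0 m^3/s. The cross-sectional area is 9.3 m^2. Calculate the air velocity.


Velocity = flow rate / cross-sectional area
= 35.0 / 9.3
= 3.7634 m/s

3.7634 m/s


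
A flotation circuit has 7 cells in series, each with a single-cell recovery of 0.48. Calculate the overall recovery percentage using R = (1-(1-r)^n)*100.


98.9719%

Complement of single-cell recovery:
1 - r = 1 - 0.48 = 0.52
Raise to power n:
(1 - r)^7 = 0.52^7 = 0.01028071703
Overall recovery:
R = (1 - 0.01028071703) * 100
= 98.9719%


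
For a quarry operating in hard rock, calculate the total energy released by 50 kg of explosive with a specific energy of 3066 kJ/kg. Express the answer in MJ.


Energy = mass * specific_energy / 1000
= 50 * 3066 / 1000
= 153300 / 1000
= 153.3 MJ

153.3 MJ


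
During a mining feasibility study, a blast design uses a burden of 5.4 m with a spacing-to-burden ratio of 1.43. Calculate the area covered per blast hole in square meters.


41.6988 m^2

First, find the spacing:
Spacing = burden * ratio = 5.4 * 1.43
= 7.722 m
Then, calculate the area:
Area = burden * spacing = 5.4 * 7.722
= 41.6988 m^2


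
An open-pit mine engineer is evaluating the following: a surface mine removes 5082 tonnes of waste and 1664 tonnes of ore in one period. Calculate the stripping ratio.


3.0541

Stripping ratio = waste tonnage / ore tonnage
= 5082 / 1664
= 3.0541


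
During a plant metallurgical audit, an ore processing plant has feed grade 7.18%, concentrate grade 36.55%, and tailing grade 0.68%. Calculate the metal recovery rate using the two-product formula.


92.2454%

Using the two-product formula:
R = 100 * c * (f - t) / (f * (c - t))
Numerator = 100 * 36.55 * (7.18 - 0.68)
= 100 * 36.55 * 6.5
= 23757.5
Denominator = 7.18 * (36.55 - 0.68)
= 7.18 * 35.87
= 257.5466
R = 23757.5 / 257.5466
= 92.2454%


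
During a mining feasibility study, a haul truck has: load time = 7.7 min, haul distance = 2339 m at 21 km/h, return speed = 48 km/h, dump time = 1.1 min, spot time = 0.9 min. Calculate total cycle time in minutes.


19.3066 min

Convert haul speed to m/min: 21 * 1000/60 = 350 m/min
Haul time = 2339 / 350 = 6.682857143 min
Convert return speed to m/min: 48 * 1000/60 = 800 m/min
Return time = 2339 / 800 = 2.92375 min
Total cycle time:
= 7.7 + 6.682857143 + 1.1 + 2.92375 + 0.9
= 19.3066 min


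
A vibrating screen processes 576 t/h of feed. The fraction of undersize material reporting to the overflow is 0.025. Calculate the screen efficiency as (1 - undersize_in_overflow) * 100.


97.5%

Screen efficiency = (1 - fraction of undersize in overflow) * 100
= (1 - 0.025) * 100
= 0.975 * 100
= 97.5%


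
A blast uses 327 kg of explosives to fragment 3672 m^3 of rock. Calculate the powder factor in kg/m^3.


Powder factor = explosive mass / rock volume
= 327 / 3672
= 0.0891 kg/m^3

0.0891 kg/m^3


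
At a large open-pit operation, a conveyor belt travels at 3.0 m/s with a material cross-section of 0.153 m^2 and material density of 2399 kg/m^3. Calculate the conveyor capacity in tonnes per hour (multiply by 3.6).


Volumetric flow = speed * area
= 3.0 * 0.153 = 0.459 m^3/s
Mass flow = volumetric * density
= 0.459 * 2399 = 1101.141 kg/s
Convert to t/h: multiply by 3.6
Capacity = 1101.141 * 3.6
= 3964.1076 t/h

3964.1076 t/h


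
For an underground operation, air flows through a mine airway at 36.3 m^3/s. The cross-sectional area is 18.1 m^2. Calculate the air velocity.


Velocity = flow rate / cross-sectional area
= 36.3 / 18.1
= 2.0055 m/s

2.0055 m/s


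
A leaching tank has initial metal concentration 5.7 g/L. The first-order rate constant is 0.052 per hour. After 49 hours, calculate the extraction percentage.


Compute the exponent:
-k * t = -0.052 * 49 = -2.548
Remaining concentration:
C = 5.7 * exp(-2.548)
= 5.7 * 0.0782379856
= 0.4459565179 g/L
Extracted = 5.7 - 0.4459565179 = 5.254043482 g/L
Extraction % = 5.254043482 / 5.7 * 100
= 92.1762%

92.1762%


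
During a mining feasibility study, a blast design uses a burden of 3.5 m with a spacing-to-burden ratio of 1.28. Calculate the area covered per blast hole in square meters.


15.68 m^2

First, find the spacing:
Spacing = burden * ratio = 3.5 * 1.28
= 4.48 m
Then, calculate the area:
Area = burden * spacing = 3.5 * 4.48
= 15.68 m^2


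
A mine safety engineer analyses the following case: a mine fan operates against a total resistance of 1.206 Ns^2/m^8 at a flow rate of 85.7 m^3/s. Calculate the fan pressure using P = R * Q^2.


8857.4549 Pa

Compute Q^2:
Q^2 = 85.7^2 = 7344.49
Compute pressure:
P = R * Q^2 = 1.206 * 7344.49
= 8857.4549 Pa


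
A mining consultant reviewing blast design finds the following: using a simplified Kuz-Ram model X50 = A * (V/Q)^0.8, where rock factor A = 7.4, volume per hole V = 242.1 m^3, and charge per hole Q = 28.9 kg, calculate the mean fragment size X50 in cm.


40.5237 cm

Compute V/Q:
V/Q = 242.1 / 28.9 = 8.37716263
Raise to the power 0.8:
(V/Q)^0.8 = 8.37716263^0.8 = 5.476178015
Multiply by A:
X50 = 7.4 * 5.476178015
= 40.5237 cm


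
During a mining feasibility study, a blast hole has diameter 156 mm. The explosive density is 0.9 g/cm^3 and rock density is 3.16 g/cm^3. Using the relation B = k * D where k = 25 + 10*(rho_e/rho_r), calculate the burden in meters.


First, compute k:
rho_e / rho_r = 0.9 / 3.16 = 0.2848101266
k = 25 + 10 * 0.2848101266 = 27.84810127
Then, compute burden:
B = k * D / 1000 = 27.84810127 * 156 / 1000
= 4344.303797 / 1000
= 4.3443 m

4.3443 m


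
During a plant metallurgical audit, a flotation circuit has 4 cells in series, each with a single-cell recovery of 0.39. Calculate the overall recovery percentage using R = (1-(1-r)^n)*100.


86.1542%

Complement of single-cell recovery:
1 - r = 1 - 0.39 = 0.61
Raise to power n:
(1 - r)^4 = 0.61^4 = 0.13845841
Overall recovery:
R = (1 - 0.13845841) * 100
= 86.1542%


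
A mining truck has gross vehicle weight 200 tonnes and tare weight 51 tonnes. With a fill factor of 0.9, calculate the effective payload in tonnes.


134.1 tonnes

Maximum payload = gross - tare
= 200 - 51 = 149 tonnes
Effective payload = max payload * fill factor
= 149 * 0.9
= 134.1 tonnes


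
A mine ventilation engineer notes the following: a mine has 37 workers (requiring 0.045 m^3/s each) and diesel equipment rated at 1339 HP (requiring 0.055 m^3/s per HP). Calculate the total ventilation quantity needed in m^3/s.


75.31 m^3/s

Airflow for workers:
Q_people = 37 * 0.045 = 1.665 m^3/s
Airflow for diesel equipment:
Q_diesel = 1339 * 0.055 = 73.645 m^3/s
Total ventilation:
Q_total = 1.665 + 73.645
= 75.31 m^3/s


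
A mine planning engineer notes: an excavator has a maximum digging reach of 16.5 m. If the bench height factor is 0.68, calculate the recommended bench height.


Bench height = reach * factor
= 16.5 * 0.68
= 11.22 m

11.22 m


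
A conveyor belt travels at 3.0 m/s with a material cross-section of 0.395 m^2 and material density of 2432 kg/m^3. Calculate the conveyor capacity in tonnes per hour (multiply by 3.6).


Volumetric flow = speed * area
= 3.0 * 0.395 = 1.185 m^3/s
Mass flow = volumetric * density
= 1.185 * 2432 = 2881.92 kg/s
Convert to t/h: multiply by 3.6
Capacity = 2881.92 * 3.6
= 10374.912 t/h

10374.912 t/h


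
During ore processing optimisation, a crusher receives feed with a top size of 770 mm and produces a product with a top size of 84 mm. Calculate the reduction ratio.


Reduction ratio = feed size / product size
= 770 / 84
= 9.1667

9.1667


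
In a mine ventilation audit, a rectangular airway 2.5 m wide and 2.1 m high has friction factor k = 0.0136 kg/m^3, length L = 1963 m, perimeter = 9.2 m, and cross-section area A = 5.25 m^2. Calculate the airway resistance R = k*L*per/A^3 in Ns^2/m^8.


1.6973 Ns^2/m^8

Compute the numerator:
k * L * per = 0.0136 * 1963 * 9.2
= 245.61056
Compute the denominator:
A^3 = 5.25^3 = 144.703125
Resistance:
R = 245.61056 / 144.703125
= 1.6973 Ns^2/m^8


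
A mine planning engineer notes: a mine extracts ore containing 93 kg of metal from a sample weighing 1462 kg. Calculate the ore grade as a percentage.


Ore grade = (metal mass / ore mass) * 100
= (93 / 1462) * 100
= 0.06361149111 * 100
= 6.3611%

6.3611%


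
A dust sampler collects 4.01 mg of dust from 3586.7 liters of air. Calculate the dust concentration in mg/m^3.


1.118 mg/m^3

Convert liters to m^3: 1 m^3 = 1000 L
Concentration = mass / volume * 1000
= 4.01 / 3586.7 * 1000
= 0.001118019349 * 1000
= 1.118 mg/m^3


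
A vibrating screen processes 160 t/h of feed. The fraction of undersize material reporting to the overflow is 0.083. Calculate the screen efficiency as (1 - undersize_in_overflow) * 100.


Screen efficiency = (1 - fraction of undersize in overflow) * 100
= (1 - 0.083) * 100
= 0.917 * 100
= 91.7%

91.7%


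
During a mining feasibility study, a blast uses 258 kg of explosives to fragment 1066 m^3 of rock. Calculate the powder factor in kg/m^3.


Powder factor = explosive mass / rock volume
= 258 / 1066
= 0.242 kg/m^3

0.242 kg/m^3


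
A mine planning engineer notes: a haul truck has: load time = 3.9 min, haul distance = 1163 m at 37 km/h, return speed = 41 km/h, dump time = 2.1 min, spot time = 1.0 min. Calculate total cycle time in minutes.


10.5879 min

Convert haul speed to m/min: 37 * 1000/60 = 616.6666667 m/min
Haul time = 1163 / 616.6666667 = 1.885945946 min
Convert return speed to m/min: 41 * 1000/60 = 683.3333333 m/min
Return time = 1163 / 683.3333333 = 1.70195122 min
Total cycle time:
= 3.9 + 1.885945946 + 2.1 + 1.70195122 + 1.0
= 10.5879 min


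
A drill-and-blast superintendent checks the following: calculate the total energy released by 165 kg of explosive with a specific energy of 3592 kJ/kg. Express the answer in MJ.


Energy = mass * specific_energy / 1000
= 165 * 3592 / 1000
= 592680 / 1000
= 592.68 MJ

592.68 MJ


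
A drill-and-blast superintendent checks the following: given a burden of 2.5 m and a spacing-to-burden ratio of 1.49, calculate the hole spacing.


Spacing = burden * ratio
= 2.5 * 1.49
= 3.725 m

3.725 m


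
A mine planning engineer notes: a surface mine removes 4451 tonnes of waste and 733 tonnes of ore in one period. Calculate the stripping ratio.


Stripping ratio = waste tonnage / ore tonnage
= 4451 / 733
= 6.0723

6.0723


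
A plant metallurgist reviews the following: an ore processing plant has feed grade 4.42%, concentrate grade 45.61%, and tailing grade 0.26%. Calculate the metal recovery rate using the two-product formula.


94.6572%

Using the two-product formula:
R = 100 * c * (f - t) / (f * (c - t))
Numerator = 100 * 45.61 * (4.42 - 0.26)
= 100 * 45.61 * 4.16
= 18973.76
Denominator = 4.42 * (45.61 - 0.26)
= 4.42 * 45.35
= 200.447
R = 18973.76 / 200.447
= 94.6572%


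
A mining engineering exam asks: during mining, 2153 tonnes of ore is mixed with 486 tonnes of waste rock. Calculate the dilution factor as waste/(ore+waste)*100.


Total material = ore + waste
= 2153 + 486 = 2639 tonnes
Dilution = waste / total * 100
= 486 / 2639 * 100
= 0.1841606669 * 100
= 18.4161%

18.4161%


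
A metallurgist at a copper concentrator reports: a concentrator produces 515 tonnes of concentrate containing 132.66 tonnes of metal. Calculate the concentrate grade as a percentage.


25.7592%

Grade = (metal in concentrate / concentrate mass) * 100
= (132.66 / 515) * 100
= 0.257592233 * 100
= 25.7592%


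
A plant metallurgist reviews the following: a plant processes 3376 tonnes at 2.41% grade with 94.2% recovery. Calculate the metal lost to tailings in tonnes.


Total metal in feed:
= 3376 * 2.41 / 100 = 81.3616 tonnes
Metal recovered:
= 81.3616 * 94.2 / 100 = 76.6426272 tonnes
Metal lost to tailings:
= 81.3616 - 76.6426272
= 4.719 tonnes

4.719 tonnes


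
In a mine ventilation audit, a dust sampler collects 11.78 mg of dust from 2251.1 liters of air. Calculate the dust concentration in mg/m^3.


5.233 mg/m^3

Convert liters to m^3: 1 m^3 = 1000 L
Concentration = mass / volume * 1000
= 11.78 / 2251.1 * 1000
= 0.005232997201 * 1000
= 5.233 mg/m^3


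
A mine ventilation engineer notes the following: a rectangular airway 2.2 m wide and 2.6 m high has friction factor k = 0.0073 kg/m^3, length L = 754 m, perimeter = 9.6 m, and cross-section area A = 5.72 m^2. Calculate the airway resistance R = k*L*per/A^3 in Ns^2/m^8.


Compute the numerator:
k * L * per = 0.0073 * 754 * 9.6
= 52.84032
Compute the denominator:
A^3 = 5.72^3 = 187.149248
Resistance:
R = 52.84032 / 187.149248
= 0.2823 Ns^2/m^8

0.2823 Ns^2/m^8


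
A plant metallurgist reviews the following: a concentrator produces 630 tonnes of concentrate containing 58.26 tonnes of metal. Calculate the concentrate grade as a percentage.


9.2476%

Grade = (metal in concentrate / concentrate mass) * 100
= (58.26 / 630) * 100
= 0.09247619048 * 100
= 9.2476%


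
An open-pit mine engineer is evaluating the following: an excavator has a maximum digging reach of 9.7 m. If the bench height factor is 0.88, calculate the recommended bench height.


8.536 m

Bench height = reach * factor
= 9.7 * 0.88
= 8.536 m


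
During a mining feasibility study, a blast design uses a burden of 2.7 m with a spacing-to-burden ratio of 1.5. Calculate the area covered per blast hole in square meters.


10.935 m^2

First, find the spacing:
Spacing = burden * ratio = 2.7 * 1.5
= 4.05 m
Then, calculate the area:
Area = burden * spacing = 2.7 * 4.05
= 10.935 m^2


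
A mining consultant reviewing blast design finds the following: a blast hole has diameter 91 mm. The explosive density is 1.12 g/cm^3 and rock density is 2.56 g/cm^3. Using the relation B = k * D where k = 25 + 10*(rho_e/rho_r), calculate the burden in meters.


2.6731 m

First, compute k:
rho_e / rho_r = 1.12 / 2.56 = 0.4375
k = 25 + 10 * 0.4375 = 29.375
Then, compute burden:
B = k * D / 1000 = 29.375 * 91 / 1000
= 2673.125 / 1000
= 2.6731 m


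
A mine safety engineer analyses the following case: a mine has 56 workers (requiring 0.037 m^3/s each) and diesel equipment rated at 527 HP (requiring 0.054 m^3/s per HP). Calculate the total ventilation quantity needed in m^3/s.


Airflow for workers:
Q_people = 56 * 0.037 = 2.072 m^3/s
Airflow for diesel equipment:
Q_diesel = 527 * 0.054 = 28.458 m^3/s
Total ventilation:
Q_total = 2.072 + 28.458
= 30.53 m^3/s

30.53 m^3/s


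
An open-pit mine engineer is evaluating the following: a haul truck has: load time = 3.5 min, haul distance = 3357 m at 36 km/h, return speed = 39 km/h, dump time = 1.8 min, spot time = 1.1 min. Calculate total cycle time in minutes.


Convert haul speed to m/min: 36 * 1000/60 = 600 m/min
Haul time = 3357 / 600 = 5.595 min
Convert return speed to m/min: 39 * 1000/60 = 650 m/min
Return time = 3357 / 650 = 5.164615385 min
Total cycle time:
= 3.5 + 5.595 + 1.8 + 5.164615385 + 1.1
= 17.1596 min

17.1596 min


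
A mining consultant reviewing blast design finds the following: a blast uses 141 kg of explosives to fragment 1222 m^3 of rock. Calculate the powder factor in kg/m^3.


0.1154 kg/m^3

Powder factor = explosive mass / rock volume
= 141 / 1222
= 0.1154 kg/m^3


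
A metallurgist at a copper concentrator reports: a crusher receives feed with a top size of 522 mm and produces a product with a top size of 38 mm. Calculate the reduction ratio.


13.7368

Reduction ratio = feed size / product size
= 522 / 38
= 13.7368


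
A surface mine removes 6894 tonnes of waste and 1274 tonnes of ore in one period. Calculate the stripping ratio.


5.4113

Stripping ratio = waste tonnage / ore tonnage
= 6894 / 1274
= 5.4113


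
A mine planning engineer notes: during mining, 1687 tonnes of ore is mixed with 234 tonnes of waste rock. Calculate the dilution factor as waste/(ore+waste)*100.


12.1812%

Total material = ore + waste
= 1687 + 234 = 1921 tonnes
Dilution = waste / total * 100
= 234 / 1921 * 100
= 0.1218115565 * 100
= 12.1812%


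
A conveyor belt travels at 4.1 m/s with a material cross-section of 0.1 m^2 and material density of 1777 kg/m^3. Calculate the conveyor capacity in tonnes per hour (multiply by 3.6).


2622.852 t/h

Volumetric flow = speed * area
= 4.1 * 0.1 = 0.41 m^3/s
Mass flow = volumetric * density
= 0.41 * 1777 = 728.57 kg/s
Convert to t/h: multiply by 3.6
Capacity = 728.57 * 3.6
= 2622.852 t/h


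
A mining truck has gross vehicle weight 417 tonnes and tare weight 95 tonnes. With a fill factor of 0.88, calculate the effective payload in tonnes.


Maximum payload = gross - tare
= 417 - 95 = 322 tonnes
Effective payload = max payload * fill factor
= 322 * 0.88
= 283.36 tonnes

283.36 tonnes


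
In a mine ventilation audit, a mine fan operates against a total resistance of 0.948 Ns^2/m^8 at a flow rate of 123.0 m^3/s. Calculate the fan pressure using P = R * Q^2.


14342.292 Pa

Compute Q^2:
Q^2 = 123.0^2 = 15129.0
Compute pressure:
P = R * Q^2 = 0.948 * 15129.0
= 14342.292 Pa


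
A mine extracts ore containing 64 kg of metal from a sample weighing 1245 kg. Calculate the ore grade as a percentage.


5.1406%

Ore grade = (metal mass / ore mass) * 100
= (64 / 1245) * 100
= 0.05140562249 * 100
= 5.1406%


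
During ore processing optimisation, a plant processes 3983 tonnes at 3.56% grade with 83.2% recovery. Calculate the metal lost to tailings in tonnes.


23.8215 tonnes

Total metal in feed:
= 3983 * 3.56 / 100 = 141.7948 tonnes
Metal recovered:
= 141.7948 * 83.2 / 100 = 117.9732736 tonnes
Metal lost to tailings:
= 141.7948 - 117.9732736
= 23.8215 tonnes


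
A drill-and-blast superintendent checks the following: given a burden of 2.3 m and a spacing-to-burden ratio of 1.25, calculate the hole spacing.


Spacing = burden * ratio
= 2.3 * 1.25
= 2.875 m

2.875 m


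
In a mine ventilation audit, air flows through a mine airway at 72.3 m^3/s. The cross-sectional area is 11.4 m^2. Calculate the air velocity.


Velocity = flow rate / cross-sectional area
= 72.3 / 11.4
= 6.3421 m/s

6.3421 m/s


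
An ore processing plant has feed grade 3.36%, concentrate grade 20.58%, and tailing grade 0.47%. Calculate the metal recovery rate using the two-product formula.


Using the two-product formula:
R = 100 * c * (f - t) / (f * (c - t))
Numerator = 100 * 20.58 * (3.36 - 0.47)
= 100 * 20.58 * 2.89
= 5947.62
Denominator = 3.36 * (20.58 - 0.47)
= 3.36 * 20.11
= 67.5696
R = 5947.62 / 67.5696
= 88.0221%

88.0221%


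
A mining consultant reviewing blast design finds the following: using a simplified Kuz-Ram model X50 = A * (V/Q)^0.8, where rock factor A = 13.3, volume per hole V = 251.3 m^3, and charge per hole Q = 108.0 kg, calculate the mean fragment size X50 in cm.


26.1377 cm

Compute V/Q:
V/Q = 251.3 / 108.0 = 2.326851852
Raise to the power 0.8:
(V/Q)^0.8 = 2.326851852^0.8 = 1.965237246
Multiply by A:
X50 = 13.3 * 1.965237246
= 26.1377 cm


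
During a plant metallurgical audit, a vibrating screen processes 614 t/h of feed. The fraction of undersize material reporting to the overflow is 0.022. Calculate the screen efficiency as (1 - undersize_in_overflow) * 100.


Screen efficiency = (1 - fraction of undersize in overflow) * 100
= (1 - 0.022) * 100
= 0.978 * 100
= 97.8%

97.8%


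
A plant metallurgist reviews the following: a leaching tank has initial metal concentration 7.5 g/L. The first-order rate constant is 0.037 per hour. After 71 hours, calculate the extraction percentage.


Compute the exponent:
-k * t = -0.037 * 71 = -2.627
Remaining concentration:
C = 7.5 * exp(-2.627)
= 7.5 * 0.0722950223
= 0.5422126673 g/L
Extracted = 7.5 - 0.5422126673 = 6.957787333 g/L
Extraction % = 6.957787333 / 7.5 * 100
= 92.7705%

92.7705%


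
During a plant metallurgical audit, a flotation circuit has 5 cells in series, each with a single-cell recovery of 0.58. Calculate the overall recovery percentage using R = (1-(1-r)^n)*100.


Complement of single-cell recovery:
1 - r = 1 - 0.58 = 0.42
Raise to power n:
(1 - r)^5 = 0.42^5 = 0.0130691232
Overall recovery:
R = (1 - 0.0130691232) * 100
= 98.6931%

98.6931%


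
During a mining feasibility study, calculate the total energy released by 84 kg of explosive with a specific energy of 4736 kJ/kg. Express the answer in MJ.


397.824 MJ

Energy = mass * specific_energy / 1000
= 84 * 4736 / 1000
= 397824 / 1000
= 397.824 MJ


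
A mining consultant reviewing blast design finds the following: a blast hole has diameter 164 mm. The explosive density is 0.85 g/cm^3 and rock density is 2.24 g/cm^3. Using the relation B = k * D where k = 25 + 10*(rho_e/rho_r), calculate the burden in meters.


4.7223 m

First, compute k:
rho_e / rho_r = 0.85 / 2.24 = 0.3794642857
k = 25 + 10 * 0.3794642857 = 28.79464286
Then, compute burden:
B = k * D / 1000 = 28.79464286 * 164 / 1000
= 4722.321429 / 1000
= 4.7223 m


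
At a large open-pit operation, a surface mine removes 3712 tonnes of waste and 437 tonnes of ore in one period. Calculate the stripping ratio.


8.4943

Stripping ratio = waste tonnage / ore tonnage
= 3712 / 437
= 8.4943


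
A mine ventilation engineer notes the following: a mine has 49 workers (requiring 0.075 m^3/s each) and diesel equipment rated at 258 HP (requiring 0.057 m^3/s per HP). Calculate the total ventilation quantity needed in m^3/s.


Airflow for workers:
Q_people = 49 * 0.075 = 3.675 m^3/s
Airflow for diesel equipment:
Q_diesel = 258 * 0.057 = 14.706 m^3/s
Total ventilation:
Q_total = 3.675 + 14.706
= 18.381 m^3/s

18.381 m^3/s


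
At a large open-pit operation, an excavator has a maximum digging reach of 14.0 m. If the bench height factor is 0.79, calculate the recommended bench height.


Bench height = reach * factor
= 14.0 * 0.79
= 11.06 m

11.06 m


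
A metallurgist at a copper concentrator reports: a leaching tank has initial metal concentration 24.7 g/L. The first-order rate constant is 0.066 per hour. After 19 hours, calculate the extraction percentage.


71.4639%

Compute the exponent:
-k * t = -0.066 * 19 = -1.254
Remaining concentration:
C = 24.7 * exp(-1.254)
= 24.7 * 0.2853610667
= 7.048418346 g/L
Extracted = 24.7 - 7.048418346 = 17.65158165 g/L
Extraction % = 17.65158165 / 24.7 * 100
= 71.4639%


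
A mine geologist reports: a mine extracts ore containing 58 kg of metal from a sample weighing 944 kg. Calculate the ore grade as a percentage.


Ore grade = (metal mass / ore mass) * 100
= (58 / 944) * 100
= 0.06144067797 * 100
= 6.1441%

6.1441%


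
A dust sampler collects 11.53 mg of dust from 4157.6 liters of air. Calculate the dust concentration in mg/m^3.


Convert liters to m^3: 1 m^3 = 1000 L
Concentration = mass / volume * 1000
= 11.53 / 4157.6 * 1000
= 0.002773234558 * 1000
= 2.7732 mg/m^3

2.7732 mg/m^3


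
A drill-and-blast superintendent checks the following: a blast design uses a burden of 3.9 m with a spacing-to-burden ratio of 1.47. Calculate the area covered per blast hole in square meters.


First, find the spacing:
Spacing = burden * ratio = 3.9 * 1.47
= 5.733 m
Then, calculate the area:
Area = burden * spacing = 3.9 * 5.733
= 22.3587 m^2

22.3587 m^2


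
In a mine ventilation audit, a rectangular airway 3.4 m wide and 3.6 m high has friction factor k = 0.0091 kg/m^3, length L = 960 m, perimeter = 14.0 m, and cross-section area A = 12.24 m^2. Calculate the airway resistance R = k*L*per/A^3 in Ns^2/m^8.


0.0667 Ns^2/m^8

Compute the numerator:
k * L * per = 0.0091 * 960 * 14.0
= 122.304
Compute the denominator:
A^3 = 12.24^3 = 1833.767424
Resistance:
R = 122.304 / 1833.767424
= 0.0667 Ns^2/m^8


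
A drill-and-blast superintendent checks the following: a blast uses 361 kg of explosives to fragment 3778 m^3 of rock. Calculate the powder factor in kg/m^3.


Powder factor = explosive mass / rock volume
= 361 / 3778
= 0.0956 kg/m^3

0.0956 kg/m^3


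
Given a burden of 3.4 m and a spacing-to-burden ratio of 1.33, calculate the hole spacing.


4.522 m

Spacing = burden * ratio
= 3.4 * 1.33
= 4.522 m


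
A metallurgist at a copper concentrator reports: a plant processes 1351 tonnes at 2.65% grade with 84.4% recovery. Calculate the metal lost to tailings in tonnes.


Total metal in feed:
= 1351 * 2.65 / 100 = 35.8015 tonnes
Metal recovered:
= 35.8015 * 84.4 / 100 = 30.216466 tonnes
Metal lost to tailings:
= 35.8015 - 30.216466
= 5.585 tonnes

5.585 tonnes


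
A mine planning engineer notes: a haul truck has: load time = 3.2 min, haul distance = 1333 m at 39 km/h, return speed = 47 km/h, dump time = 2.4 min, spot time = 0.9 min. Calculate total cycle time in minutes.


Convert haul speed to m/min: 39 * 1000/60 = 650 m/min
Haul time = 1333 / 650 = 2.050769231 min
Convert return speed to m/min: 47 * 1000/60 = 783.3333333 m/min
Return time = 1333 / 783.3333333 = 1.701702128 min
Total cycle time:
= 3.2 + 2.050769231 + 2.4 + 1.701702128 + 0.9
= 10.2525 min

10.2525 min


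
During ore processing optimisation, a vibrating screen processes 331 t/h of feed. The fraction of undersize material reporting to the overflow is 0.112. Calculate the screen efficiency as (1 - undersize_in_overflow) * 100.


Screen efficiency = (1 - fraction of undersize in overflow) * 100
= (1 - 0.112) * 100
= 0.888 * 100
= 88.8%

88.8%


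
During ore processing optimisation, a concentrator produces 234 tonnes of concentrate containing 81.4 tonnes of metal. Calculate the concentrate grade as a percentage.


Grade = (metal in concentrate / concentrate mass) * 100
= (81.4 / 234) * 100
= 0.3478632479 * 100
= 34.7863%

34.7863%


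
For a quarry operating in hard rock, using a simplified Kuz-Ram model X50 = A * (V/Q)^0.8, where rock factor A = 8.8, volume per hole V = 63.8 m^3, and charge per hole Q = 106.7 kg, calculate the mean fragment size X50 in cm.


5.8319 cm

Compute V/Q:
V/Q = 63.8 / 106.7 = 0.5979381443
Raise to the power 0.8:
(V/Q)^0.8 = 0.5979381443^0.8 = 0.6627122637
Multiply by A:
X50 = 8.8 * 0.6627122637
= 5.8319 cm


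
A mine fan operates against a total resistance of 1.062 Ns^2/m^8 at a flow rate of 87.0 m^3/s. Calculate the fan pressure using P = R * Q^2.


Compute Q^2:
Q^2 = 87.0^2 = 7569.0
Compute pressure:
P = R * Q^2 = 1.062 * 7569.0
= 8038.278 Pa

8038.278 Pa


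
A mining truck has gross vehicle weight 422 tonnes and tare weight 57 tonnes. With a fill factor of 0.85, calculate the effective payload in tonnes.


Maximum payload = gross - tare
= 422 - 57 = 365 tonnes
Effective payload = max payload * fill factor
= 365 * 0.85
= 310.25 tonnes

310.25 tonnes


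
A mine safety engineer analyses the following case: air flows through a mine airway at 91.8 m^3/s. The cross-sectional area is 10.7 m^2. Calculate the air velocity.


Velocity = flow rate / cross-sectional area
= 91.8 / 10.7
= 8.5794 m/s

8.5794 m/s


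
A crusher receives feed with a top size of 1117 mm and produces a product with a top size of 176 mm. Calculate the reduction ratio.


6.3466

Reduction ratio = feed size / product size
= 1117 / 176
= 6.3466


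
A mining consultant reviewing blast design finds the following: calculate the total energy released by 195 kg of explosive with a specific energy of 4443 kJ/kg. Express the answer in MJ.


Energy = mass * specific_energy / 1000
= 195 * 4443 / 1000
= 866385 / 1000
= 866.385 MJ

866.385 MJ


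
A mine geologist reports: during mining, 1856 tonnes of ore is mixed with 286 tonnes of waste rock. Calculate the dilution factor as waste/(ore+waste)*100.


Total material = ore + waste
= 1856 + 286 = 2142 tonnes
Dilution = waste / total * 100
= 286 / 2142 * 100
= 0.1335200747 * 100
= 13.352%

13.352%
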